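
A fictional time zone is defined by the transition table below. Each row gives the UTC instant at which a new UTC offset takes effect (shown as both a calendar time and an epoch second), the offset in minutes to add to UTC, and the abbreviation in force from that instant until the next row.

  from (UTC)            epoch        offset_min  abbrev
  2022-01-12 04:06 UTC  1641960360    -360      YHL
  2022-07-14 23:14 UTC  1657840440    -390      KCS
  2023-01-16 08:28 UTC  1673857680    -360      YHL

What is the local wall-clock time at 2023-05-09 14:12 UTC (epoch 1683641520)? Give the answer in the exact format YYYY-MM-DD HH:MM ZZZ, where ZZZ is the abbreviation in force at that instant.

Query: 2023-05-09 14:12 UTC
Rule 3/3 (YHL, -06:00): 2023-01-16 08:28 UTC ≤ query < +∞
14·60 + 12 - 360 = 492 min
492 = 0·1440 + 492; 492 = 8·60 + 12 → 08:12, same day
→ 2023-05-09 08:12 YHL

2023-05-09 08:12 YHL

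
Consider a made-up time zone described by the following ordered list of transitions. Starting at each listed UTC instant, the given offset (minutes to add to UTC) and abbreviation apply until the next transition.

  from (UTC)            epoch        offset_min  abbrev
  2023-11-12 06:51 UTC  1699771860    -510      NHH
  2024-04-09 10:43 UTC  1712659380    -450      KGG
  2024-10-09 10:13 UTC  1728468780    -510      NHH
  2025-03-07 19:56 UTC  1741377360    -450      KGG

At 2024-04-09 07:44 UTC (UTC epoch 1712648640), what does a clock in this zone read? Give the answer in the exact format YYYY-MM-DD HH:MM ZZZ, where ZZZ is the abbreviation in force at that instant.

2024-04-08 23:14 NHH

Query: 2024-04-09 07:44 UTC
Rule 1/4 (NHH, -08:30): 2023-11-12 06:51 UTC ≤ query < 2024-04-09 10:43 UTC
7·60 + 44 - 510 = -46 min
-46 = -1·1440 + 1394; 1394 = 23·60 + 14 → 23:14, 2024-04-09 - 1 day = 2024-04-08
→ 2024-04-08 23:14 NHH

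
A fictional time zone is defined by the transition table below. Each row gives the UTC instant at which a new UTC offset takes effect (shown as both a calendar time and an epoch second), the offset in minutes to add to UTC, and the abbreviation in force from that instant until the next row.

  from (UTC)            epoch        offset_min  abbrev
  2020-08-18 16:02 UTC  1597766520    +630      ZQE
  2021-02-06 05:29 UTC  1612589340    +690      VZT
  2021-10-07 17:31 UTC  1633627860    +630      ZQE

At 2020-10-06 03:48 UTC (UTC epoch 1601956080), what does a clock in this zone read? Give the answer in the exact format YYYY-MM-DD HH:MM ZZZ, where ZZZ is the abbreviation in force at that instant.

2020-10-06 14:18 ZQE

Query: 2020-10-06 03:48 UTC
Rule 1/3 (ZQE, +10:30): 2020-08-18 16:02 UTC ≤ query < 2021-02-06 05:29 UTC
3·60 + 48 + 630 = 858 min
858 = 0·1440 + 858; 858 = 14·60 + 18 → 14:18, same day
→ 2020-10-06 14:18 ZQE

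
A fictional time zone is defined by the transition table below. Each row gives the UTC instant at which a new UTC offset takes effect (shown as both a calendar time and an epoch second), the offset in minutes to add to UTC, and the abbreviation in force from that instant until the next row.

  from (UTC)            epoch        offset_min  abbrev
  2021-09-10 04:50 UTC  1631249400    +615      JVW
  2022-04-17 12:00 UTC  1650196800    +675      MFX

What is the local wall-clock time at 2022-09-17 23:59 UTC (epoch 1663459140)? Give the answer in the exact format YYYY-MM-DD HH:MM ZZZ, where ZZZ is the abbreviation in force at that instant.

2022-09-18 11:14 MFX

Query: 2022-09-17 23:59 UTC
Rule 2/2 (MFX, +11:15): 2022-04-17 12:00 UTC ≤ query < +∞
23·60 + 59 + 675 = 2114 min
2114 = 1·1440 + 674; 674 = 11·60 + 14 → 11:14, 2022-09-17 + 1 day = 2022-09-18
→ 2022-09-18 11:14 MFX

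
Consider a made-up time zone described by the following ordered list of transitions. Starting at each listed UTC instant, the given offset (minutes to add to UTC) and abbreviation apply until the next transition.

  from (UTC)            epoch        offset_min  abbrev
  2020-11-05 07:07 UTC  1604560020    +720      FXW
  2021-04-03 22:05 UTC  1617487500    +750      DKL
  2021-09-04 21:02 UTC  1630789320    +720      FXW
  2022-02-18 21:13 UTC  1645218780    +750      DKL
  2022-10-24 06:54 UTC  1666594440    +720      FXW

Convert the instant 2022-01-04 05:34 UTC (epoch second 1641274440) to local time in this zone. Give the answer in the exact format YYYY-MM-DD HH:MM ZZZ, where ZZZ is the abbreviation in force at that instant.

Query: 2022-01-04 05:34 UTC
Rule 3/5 (FXW, +12:00): 2021-09-04 21:02 UTC ≤ query < 2022-02-18 21:13 UTC
5·60 + 34 + 720 = 1054 min
1054 = 0·1440 + 1054; 1054 = 17·60 + 34 → 17:34, same day
→ 2022-01-04 17:34 FXW

2022-01-04 17:34 FXW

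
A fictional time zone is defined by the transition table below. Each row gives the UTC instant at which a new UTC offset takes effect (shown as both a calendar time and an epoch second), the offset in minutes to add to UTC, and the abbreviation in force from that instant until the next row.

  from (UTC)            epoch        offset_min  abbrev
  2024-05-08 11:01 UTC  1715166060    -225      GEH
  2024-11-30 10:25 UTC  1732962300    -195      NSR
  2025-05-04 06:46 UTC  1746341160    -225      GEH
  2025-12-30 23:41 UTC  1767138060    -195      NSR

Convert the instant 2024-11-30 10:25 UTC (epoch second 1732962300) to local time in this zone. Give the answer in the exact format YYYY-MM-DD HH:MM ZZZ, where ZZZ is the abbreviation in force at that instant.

Query: 2024-11-30 10:25 UTC
Rule 2/4 (NSR, -03:15): 2024-11-30 10:25 UTC ≤ query < 2025-05-04 06:46 UTC
10·60 + 25 - 195 = 430 min
430 = 0·1440 + 430; 430 = 7·60 + 10 → 07:10, same day
→ 2024-11-30 07:10 NSR

2024-11-30 07:10 NSR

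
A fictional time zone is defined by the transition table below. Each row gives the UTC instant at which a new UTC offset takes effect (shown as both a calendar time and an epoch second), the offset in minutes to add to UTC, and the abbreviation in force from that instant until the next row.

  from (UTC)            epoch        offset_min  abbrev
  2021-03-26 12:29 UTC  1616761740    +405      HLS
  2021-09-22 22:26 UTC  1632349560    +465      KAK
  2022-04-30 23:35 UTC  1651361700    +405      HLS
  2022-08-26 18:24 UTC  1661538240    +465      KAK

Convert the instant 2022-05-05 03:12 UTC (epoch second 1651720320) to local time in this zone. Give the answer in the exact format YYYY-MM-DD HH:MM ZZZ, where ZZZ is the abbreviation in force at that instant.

2022-05-05 09:57 HLS

Query: 2022-05-05 03:12 UTC
Rule 3/4 (HLS, +06:45): 2022-04-30 23:35 UTC ≤ query < 2022-08-26 18:24 UTC
3·60 + 12 + 405 = 597 min
597 = 0·1440 + 597; 597 = 9·60 + 57 → 09:57, same day
→ 2022-05-05 09:57 HLS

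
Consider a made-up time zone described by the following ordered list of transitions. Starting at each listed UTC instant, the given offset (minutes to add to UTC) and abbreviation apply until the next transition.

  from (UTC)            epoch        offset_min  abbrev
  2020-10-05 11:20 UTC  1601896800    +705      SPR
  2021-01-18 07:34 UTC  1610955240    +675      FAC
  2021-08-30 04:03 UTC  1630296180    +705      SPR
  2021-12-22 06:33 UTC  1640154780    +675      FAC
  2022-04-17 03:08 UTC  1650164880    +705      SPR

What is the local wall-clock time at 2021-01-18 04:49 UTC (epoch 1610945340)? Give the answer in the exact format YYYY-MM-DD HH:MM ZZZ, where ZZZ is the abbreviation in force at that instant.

2021-01-18 16:34 SPR

Query: 2021-01-18 04:49 UTC
Rule 1/5 (SPR, +11:45): 2020-10-05 11:20 UTC ≤ query < 2021-01-18 07:34 UTC
4·60 + 49 + 705 = 994 min
994 = 0·1440 + 994; 994 = 16·60 + 34 → 16:34, same day
→ 2021-01-18 16:34 SPR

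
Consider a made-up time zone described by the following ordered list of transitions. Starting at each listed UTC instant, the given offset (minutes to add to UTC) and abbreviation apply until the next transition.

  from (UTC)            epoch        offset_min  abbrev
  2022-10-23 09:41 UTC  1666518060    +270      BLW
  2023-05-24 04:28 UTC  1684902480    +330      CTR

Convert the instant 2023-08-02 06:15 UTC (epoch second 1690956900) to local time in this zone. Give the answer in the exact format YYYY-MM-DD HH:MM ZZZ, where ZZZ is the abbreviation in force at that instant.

Query: 2023-08-02 06:15 UTC
Rule 2/2 (CTR, +05:30): 2023-05-24 04:28 UTC ≤ query < +∞
6·60 + 15 + 330 = 705 min
705 = 0·1440 + 705; 705 = 11·60 + 45 → 11:45, same day
→ 2023-08-02 11:45 CTR

2023-08-02 11:45 CTR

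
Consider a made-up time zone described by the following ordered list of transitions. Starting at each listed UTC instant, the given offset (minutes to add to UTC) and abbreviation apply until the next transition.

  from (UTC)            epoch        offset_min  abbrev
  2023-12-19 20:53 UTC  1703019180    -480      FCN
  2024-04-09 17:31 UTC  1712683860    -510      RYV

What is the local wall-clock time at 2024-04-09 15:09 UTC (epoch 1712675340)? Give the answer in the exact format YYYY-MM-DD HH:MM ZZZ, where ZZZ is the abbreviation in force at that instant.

Query: 2024-04-09 15:09 UTC
Rule 1/2 (FCN, -08:00): 2023-12-19 20:53 UTC ≤ query < 2024-04-09 17:31 UTC
15·60 + 9 - 480 = 429 min
429 = 0·1440 + 429; 429 = 7·60 + 9 → 07:09, same day
→ 2024-04-09 07:09 FCN

2024-04-09 07:09 FCN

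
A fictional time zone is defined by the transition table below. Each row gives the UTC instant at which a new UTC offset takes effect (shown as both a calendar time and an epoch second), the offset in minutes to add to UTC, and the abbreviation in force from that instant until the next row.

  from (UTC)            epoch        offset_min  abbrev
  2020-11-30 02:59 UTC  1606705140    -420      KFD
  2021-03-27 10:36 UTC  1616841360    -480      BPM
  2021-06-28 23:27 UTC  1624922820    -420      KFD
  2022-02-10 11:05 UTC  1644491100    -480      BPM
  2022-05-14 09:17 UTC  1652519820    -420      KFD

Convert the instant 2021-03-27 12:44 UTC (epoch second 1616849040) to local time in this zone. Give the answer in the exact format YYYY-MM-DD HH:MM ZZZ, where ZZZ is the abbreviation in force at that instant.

Query: 2021-03-27 12:44 UTC
Rule 2/5 (BPM, -08:00): 2021-03-27 10:36 UTC ≤ query < 2021-06-28 23:27 UTC
12·60 + 44 - 480 = 284 min
284 = 0·1440 + 284; 284 = 4·60 + 44 → 04:44, same day
→ 2021-03-27 04:44 BPM

2021-03-27 04:44 BPM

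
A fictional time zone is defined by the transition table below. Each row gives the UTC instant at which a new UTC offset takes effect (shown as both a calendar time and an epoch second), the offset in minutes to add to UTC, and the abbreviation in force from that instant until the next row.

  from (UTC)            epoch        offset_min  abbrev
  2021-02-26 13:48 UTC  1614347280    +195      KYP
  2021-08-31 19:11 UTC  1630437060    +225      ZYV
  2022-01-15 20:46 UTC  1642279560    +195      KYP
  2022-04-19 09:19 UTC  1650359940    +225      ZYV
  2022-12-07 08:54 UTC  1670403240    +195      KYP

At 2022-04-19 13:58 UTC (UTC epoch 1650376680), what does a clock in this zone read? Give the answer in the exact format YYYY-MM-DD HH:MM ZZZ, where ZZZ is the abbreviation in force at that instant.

Query: 2022-04-19 13:58 UTC
Rule 4/5 (ZYV, +03:45): 2022-04-19 09:19 UTC ≤ query < 2022-12-07 08:54 UTC
13·60 + 58 + 225 = 1063 min
1063 = 0·1440 + 1063; 1063 = 17·60 + 43 → 17:43, same day
→ 2022-04-19 17:43 ZYV

2022-04-19 17:43 ZYV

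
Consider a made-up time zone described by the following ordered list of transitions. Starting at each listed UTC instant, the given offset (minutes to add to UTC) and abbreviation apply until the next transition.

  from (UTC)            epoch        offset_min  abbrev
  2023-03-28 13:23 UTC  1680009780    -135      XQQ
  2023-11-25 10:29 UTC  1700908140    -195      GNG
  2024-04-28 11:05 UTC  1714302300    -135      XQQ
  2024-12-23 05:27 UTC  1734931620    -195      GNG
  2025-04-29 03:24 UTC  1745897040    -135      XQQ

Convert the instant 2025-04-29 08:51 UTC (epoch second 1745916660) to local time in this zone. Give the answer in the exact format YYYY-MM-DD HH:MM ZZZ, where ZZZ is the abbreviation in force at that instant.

Query: 2025-04-29 08:51 UTC
Rule 5/5 (XQQ, -02:15): 2025-04-29 03:24 UTC ≤ query < +∞
8·60 + 51 - 135 = 396 min
396 = 0·1440 + 396; 396 = 6·60 + 36 → 06:36, same day
→ 2025-04-29 06:36 XQQ

2025-04-29 06:36 XQQ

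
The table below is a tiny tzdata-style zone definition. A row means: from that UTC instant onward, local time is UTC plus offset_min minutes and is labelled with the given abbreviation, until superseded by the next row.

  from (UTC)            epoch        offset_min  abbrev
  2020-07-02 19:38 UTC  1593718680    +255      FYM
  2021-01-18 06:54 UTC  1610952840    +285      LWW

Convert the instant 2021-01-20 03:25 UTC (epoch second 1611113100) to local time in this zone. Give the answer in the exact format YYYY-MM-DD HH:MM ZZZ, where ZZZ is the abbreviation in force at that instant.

Query: 2021-01-20 03:25 UTC
Rule 2/2 (LWW, +04:45): 2021-01-18 06:54 UTC ≤ query < +∞
3·60 + 25 + 285 = 490 min
490 = 0·1440 + 490; 490 = 8·60 + 10 → 08:10, same day
→ 2021-01-20 08:10 LWW

2021-01-20 08:10 LWW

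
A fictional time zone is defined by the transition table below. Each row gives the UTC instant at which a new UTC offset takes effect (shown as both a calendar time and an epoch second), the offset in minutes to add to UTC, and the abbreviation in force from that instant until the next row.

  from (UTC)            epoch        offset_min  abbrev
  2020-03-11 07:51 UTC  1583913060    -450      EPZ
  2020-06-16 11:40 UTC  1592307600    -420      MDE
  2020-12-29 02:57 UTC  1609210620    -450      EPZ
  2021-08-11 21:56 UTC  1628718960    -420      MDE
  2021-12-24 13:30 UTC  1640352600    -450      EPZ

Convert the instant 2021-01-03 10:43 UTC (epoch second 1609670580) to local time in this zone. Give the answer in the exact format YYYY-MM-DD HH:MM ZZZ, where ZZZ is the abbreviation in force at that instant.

Query: 2021-01-03 10:43 UTC
Rule 3/5 (EPZ, -07:30): 2020-12-29 02:57 UTC ≤ query < 2021-08-11 21:56 UTC
10·60 + 43 - 450 = 193 min
193 = 0·1440 + 193; 193 = 3·60 + 13 → 03:13, same day
→ 2021-01-03 03:13 EPZ

2021-01-03 03:13 EPZ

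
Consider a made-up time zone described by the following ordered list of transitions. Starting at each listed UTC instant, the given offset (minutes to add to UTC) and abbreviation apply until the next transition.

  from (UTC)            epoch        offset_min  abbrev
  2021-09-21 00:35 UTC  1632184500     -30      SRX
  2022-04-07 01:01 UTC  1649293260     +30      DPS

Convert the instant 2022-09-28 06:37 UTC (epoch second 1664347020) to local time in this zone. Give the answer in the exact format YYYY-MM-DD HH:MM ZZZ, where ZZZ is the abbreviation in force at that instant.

Query: 2022-09-28 06:37 UTC
Rule 2/2 (DPS, +00:30): 2022-04-07 01:01 UTC ≤ query < +∞
6·60 + 37 + 30 = 427 min
427 = 0·1440 + 427; 427 = 7·60 + 7 → 07:07, same day
→ 2022-09-28 07:07 DPS

2022-09-28 07:07 DPS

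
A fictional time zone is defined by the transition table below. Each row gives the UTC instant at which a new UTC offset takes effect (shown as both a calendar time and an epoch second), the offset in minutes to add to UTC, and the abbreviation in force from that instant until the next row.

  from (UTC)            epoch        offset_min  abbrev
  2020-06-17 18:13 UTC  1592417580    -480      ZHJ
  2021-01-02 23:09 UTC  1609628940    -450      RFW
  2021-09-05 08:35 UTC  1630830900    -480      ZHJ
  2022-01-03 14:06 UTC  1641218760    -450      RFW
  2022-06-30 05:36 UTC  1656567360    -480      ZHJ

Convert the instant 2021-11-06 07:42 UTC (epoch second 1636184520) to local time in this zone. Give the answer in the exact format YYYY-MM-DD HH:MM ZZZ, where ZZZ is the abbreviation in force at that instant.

2021-11-05 23:42 ZHJ

Query: 2021-11-06 07:42 UTC
Rule 3/5 (ZHJ, -08:00): 2021-09-05 08:35 UTC ≤ query < 2022-01-03 14:06 UTC
7·60 + 42 - 480 = -18 min
-18 = -1·1440 + 1422; 1422 = 23·60 + 42 → 23:42, 2021-11-06 - 1 day = 2021-11-05
→ 2021-11-05 23:42 ZHJ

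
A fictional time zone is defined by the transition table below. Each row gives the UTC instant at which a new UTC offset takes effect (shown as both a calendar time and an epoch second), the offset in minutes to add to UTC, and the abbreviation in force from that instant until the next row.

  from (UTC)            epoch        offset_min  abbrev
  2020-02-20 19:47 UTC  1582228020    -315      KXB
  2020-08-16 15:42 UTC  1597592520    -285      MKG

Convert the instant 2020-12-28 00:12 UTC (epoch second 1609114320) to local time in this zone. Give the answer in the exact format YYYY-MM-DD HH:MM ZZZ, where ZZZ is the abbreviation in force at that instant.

2020-12-27 19:27 MKG

Query: 2020-12-28 00:12 UTC
Rule 2/2 (MKG, -04:45): 2020-08-16 15:42 UTC ≤ query < +∞
0·60 + 12 - 285 = -273 min
-273 = -1·1440 + 1167; 1167 = 19·60 + 27 → 19:27, 2020-12-28 - 1 day = 2020-12-27
→ 2020-12-27 19:27 MKG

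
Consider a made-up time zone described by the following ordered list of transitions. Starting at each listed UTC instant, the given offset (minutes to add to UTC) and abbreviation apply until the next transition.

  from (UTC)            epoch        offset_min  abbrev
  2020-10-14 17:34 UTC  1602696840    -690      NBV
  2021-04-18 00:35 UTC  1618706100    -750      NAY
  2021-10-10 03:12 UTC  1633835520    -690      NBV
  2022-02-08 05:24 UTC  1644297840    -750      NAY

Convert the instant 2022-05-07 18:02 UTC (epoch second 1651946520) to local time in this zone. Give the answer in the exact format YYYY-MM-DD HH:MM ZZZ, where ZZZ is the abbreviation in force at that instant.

Query: 2022-05-07 18:02 UTC
Rule 4/4 (NAY, -12:30): 2022-02-08 05:24 UTC ≤ query < +∞
18·60 + 2 - 750 = 332 min
332 = 0·1440 + 332; 332 = 5·60 + 32 → 05:32, same day
→ 2022-05-07 05:32 NAY

2022-05-07 05:32 NAY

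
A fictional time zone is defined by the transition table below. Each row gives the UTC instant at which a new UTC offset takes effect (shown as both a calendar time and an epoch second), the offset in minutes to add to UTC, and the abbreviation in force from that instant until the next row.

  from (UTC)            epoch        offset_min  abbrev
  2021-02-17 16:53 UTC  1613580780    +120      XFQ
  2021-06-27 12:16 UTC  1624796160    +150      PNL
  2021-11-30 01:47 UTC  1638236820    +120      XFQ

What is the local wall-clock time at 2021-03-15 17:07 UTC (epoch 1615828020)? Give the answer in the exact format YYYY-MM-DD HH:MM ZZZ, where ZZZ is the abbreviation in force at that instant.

2021-03-15 19:07 XFQ

Query: 2021-03-15 17:07 UTC
Rule 1/3 (XFQ, +02:00): 2021-02-17 16:53 UTC ≤ query < 2021-06-27 12:16 UTC
17·60 + 7 + 120 = 1147 min
1147 = 0·1440 + 1147; 1147 = 19·60 + 7 → 19:07, same day
→ 2021-03-15 19:07 XFQ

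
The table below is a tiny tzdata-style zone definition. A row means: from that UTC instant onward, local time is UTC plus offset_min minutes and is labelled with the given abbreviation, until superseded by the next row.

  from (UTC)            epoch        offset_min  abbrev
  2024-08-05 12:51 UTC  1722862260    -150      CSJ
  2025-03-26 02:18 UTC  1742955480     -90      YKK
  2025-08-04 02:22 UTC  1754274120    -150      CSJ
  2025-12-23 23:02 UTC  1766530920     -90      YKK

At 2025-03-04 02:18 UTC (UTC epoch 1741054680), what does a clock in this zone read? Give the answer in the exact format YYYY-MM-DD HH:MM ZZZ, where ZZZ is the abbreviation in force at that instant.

2025-03-03 23:48 CSJ

Query: 2025-03-04 02:18 UTC
Rule 1/4 (CSJ, -02:30): 2024-08-05 12:51 UTC ≤ query < 2025-03-26 02:18 UTC
2·60 + 18 - 150 = -12 min
-12 = -1·1440 + 1428; 1428 = 23·60 + 48 → 23:48, 2025-03-04 - 1 day = 2025-03-03
→ 2025-03-03 23:48 CSJ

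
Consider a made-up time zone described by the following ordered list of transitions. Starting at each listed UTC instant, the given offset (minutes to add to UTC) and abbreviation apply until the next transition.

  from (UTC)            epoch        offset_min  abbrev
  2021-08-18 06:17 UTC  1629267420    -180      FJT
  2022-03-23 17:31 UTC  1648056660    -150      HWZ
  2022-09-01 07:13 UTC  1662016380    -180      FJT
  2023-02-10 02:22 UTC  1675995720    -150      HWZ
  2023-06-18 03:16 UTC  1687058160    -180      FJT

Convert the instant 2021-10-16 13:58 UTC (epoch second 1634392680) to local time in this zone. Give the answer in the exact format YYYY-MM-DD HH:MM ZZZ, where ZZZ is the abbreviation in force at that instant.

2021-10-16 10:58 FJT

Query: 2021-10-16 13:58 UTC
Rule 1/5 (FJT, -03:00): 2021-08-18 06:17 UTC ≤ query < 2022-03-23 17:31 UTC
13·60 + 58 - 180 = 658 min
658 = 0·1440 + 658; 658 = 10·60 + 58 → 10:58, same day
→ 2021-10-16 10:58 FJT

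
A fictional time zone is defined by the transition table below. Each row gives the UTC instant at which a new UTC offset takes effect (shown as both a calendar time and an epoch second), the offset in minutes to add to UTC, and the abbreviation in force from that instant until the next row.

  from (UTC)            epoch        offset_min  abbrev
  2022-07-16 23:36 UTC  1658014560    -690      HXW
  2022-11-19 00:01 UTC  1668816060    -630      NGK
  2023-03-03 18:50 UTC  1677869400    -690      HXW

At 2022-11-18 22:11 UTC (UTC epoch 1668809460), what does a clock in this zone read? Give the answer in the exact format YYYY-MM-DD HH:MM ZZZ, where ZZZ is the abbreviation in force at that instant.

Query: 2022-11-18 22:11 UTC
Rule 1/3 (HXW, -11:30): 2022-07-16 23:36 UTC ≤ query < 2022-11-19 00:01 UTC
22·60 + 11 - 690 = 641 min
641 = 0·1440 + 641; 641 = 10·60 + 41 → 10:41, same day
→ 2022-11-18 10:41 HXW

2022-11-18 10:41 HXW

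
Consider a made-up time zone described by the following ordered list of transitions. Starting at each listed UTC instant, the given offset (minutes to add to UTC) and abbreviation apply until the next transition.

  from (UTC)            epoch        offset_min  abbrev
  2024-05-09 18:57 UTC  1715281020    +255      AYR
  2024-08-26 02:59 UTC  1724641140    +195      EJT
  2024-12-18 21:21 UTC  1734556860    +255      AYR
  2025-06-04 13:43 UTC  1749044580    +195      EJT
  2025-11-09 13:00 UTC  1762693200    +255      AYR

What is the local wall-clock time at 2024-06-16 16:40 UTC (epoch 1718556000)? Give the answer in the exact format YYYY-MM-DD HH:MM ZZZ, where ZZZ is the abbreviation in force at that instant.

2024-06-16 20:55 AYR

Query: 2024-06-16 16:40 UTC
Rule 1/5 (AYR, +04:15): 2024-05-09 18:57 UTC ≤ query < 2024-08-26 02:59 UTC
16·60 + 40 + 255 = 1255 min
1255 = 0·1440 + 1255; 1255 = 20·60 + 55 → 20:55, same day
→ 2024-06-16 20:55 AYR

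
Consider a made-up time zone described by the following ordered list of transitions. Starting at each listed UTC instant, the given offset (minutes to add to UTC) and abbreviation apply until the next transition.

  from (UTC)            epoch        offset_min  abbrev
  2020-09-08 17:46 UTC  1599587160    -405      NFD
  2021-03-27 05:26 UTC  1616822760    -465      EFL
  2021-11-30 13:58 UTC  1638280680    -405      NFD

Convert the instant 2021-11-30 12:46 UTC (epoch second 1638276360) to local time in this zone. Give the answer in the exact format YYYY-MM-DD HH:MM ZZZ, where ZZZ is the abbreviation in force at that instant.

Query: 2021-11-30 12:46 UTC
Rule 2/3 (EFL, -07:45): 2021-03-27 05:26 UTC ≤ query < 2021-11-30 13:58 UTC
12·60 + 46 - 465 = 301 min
301 = 0·1440 + 301; 301 = 5·60 + 1 → 05:01, same day
→ 2021-11-30 05:01 EFL

2021-11-30 05:01 EFL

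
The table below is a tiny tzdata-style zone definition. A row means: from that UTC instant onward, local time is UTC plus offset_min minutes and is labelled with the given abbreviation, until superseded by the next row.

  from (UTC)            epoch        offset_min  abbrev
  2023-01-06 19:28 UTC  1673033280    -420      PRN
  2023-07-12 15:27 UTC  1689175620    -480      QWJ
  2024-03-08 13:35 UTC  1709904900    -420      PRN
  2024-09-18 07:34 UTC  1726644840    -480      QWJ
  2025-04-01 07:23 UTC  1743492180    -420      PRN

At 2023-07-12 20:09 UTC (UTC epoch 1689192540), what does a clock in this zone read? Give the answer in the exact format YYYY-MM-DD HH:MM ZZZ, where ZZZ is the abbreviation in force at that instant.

Query: 2023-07-12 20:09 UTC
Rule 2/5 (QWJ, -08:00): 2023-07-12 15:27 UTC ≤ query < 2024-03-08 13:35 UTC
20·60 + 9 - 480 = 729 min
729 = 0·1440 + 729; 729 = 12·60 + 9 → 12:09, same day
→ 2023-07-12 12:09 QWJ

2023-07-12 12:09 QWJ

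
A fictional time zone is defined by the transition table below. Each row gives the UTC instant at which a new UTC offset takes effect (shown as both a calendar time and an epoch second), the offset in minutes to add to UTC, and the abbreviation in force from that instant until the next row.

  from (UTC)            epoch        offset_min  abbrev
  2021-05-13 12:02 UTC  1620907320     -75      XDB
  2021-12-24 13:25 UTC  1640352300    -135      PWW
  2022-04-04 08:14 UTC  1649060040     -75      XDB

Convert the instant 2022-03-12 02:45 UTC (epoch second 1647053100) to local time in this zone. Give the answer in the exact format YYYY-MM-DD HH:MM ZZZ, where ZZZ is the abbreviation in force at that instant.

2022-03-12 00:30 PWW

Query: 2022-03-12 02:45 UTC
Rule 2/3 (PWW, -02:15): 2021-12-24 13:25 UTC ≤ query < 2022-04-04 08:14 UTC
2·60 + 45 - 135 = 30 min
30 = 0·1440 + 30; 30 = 0·60 + 30 → 00:30, same day
→ 2022-03-12 00:30 PWW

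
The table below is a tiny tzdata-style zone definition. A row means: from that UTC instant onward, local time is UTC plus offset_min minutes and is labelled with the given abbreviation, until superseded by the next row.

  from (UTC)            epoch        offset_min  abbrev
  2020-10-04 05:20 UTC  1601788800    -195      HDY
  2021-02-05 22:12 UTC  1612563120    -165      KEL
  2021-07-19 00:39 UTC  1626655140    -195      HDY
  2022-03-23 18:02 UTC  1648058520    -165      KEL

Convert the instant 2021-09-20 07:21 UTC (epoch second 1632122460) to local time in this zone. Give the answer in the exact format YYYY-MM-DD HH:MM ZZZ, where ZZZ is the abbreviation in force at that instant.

Query: 2021-09-20 07:21 UTC
Rule 3/4 (HDY, -03:15): 2021-07-19 00:39 UTC ≤ query < 2022-03-23 18:02 UTC
7·60 + 21 - 195 = 246 min
246 = 0·1440 + 246; 246 = 4·60 + 6 → 04:06, same day
→ 2021-09-20 04:06 HDY

2021-09-20 04:06 HDY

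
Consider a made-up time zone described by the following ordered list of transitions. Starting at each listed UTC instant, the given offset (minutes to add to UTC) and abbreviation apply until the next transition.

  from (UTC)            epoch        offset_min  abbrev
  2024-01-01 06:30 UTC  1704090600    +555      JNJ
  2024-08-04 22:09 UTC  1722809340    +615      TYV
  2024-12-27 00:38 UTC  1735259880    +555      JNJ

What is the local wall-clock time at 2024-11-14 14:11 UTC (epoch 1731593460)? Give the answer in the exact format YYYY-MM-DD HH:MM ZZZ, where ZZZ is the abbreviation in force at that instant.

Query: 2024-11-14 14:11 UTC
Rule 2/3 (TYV, +10:15): 2024-08-04 22:09 UTC ≤ query < 2024-12-27 00:38 UTC
14·60 + 11 + 615 = 1466 min
1466 = 1·1440 + 26; 26 = 0·60 + 26 → 00:26, 2024-11-14 + 1 day = 2024-11-15
→ 2024-11-15 00:26 TYV

2024-11-15 00:26 TYV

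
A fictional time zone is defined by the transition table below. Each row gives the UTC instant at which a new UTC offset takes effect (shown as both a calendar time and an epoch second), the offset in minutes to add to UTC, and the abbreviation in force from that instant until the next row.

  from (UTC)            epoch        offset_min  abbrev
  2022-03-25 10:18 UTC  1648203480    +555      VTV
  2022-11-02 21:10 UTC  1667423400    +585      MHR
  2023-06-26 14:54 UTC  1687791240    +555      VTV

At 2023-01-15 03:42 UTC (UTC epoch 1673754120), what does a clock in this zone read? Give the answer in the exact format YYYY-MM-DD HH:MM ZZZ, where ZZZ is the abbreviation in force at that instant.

Query: 2023-01-15 03:42 UTC
Rule 2/3 (MHR, +09:45): 2022-11-02 21:10 UTC ≤ query < 2023-06-26 14:54 UTC
3·60 + 42 + 585 = 807 min
807 = 0·1440 + 807; 807 = 13·60 + 27 → 13:27, same day
→ 2023-01-15 13:27 MHR

2023-01-15 13:27 MHR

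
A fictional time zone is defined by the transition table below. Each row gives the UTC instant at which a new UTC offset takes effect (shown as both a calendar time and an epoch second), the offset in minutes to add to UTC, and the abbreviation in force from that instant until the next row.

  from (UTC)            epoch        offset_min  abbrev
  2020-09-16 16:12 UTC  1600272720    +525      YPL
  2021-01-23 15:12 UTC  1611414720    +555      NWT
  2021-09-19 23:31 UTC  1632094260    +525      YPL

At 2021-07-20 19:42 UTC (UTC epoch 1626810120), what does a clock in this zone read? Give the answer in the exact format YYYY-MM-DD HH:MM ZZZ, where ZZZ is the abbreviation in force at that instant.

2021-07-21 04:57 NWT

Query: 2021-07-20 19:42 UTC
Rule 2/3 (NWT, +09:15): 2021-01-23 15:12 UTC ≤ query < 2021-09-19 23:31 UTC
19·60 + 42 + 555 = 1737 min
1737 = 1·1440 + 297; 297 = 4·60 + 57 → 04:57, 2021-07-20 + 1 day = 2021-07-21
→ 2021-07-21 04:57 NWT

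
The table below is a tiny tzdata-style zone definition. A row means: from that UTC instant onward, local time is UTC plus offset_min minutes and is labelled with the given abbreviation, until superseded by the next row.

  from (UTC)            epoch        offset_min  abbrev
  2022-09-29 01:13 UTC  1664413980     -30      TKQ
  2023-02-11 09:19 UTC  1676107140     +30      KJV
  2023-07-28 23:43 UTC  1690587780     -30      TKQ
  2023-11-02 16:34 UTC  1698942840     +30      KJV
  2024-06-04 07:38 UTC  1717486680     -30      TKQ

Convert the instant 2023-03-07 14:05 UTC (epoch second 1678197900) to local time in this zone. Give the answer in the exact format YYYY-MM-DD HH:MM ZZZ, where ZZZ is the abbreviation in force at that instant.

2023-03-07 14:35 KJV

Query: 2023-03-07 14:05 UTC
Rule 2/5 (KJV, +00:30): 2023-02-11 09:19 UTC ≤ query < 2023-07-28 23:43 UTC
14·60 + 5 + 30 = 875 min
875 = 0·1440 + 875; 875 = 14·60 + 35 → 14:35, same day
→ 2023-03-07 14:35 KJV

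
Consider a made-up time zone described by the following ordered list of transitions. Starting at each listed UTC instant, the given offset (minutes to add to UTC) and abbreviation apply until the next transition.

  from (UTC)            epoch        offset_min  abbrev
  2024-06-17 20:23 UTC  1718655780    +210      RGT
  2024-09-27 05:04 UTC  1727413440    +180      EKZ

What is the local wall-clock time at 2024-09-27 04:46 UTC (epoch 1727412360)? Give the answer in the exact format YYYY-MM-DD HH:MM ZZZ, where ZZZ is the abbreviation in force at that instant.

Query: 2024-09-27 04:46 UTC
Rule 1/2 (RGT, +03:30): 2024-06-17 20:23 UTC ≤ query < 2024-09-27 05:04 UTC
4·60 + 46 + 210 = 496 min
496 = 0·1440 + 496; 496 = 8·60 + 16 → 08:16, same day
→ 2024-09-27 08:16 RGT

2024-09-27 08:16 RGT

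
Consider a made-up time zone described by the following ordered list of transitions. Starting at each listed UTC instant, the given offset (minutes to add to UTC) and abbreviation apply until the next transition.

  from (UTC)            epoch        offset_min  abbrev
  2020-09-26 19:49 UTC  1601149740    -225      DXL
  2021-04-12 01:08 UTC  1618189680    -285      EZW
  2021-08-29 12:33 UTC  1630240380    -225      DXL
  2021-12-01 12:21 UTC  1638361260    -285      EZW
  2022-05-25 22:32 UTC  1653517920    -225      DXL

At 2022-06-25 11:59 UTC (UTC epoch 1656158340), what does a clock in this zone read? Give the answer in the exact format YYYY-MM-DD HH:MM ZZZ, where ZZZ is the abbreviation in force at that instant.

2022-06-25 08:14 DXL

Query: 2022-06-25 11:59 UTC
Rule 5/5 (DXL, -03:45): 2022-05-25 22:32 UTC ≤ query < +∞
11·60 + 59 - 225 = 494 min
494 = 0·1440 + 494; 494 = 8·60 + 14 → 08:14, same day
→ 2022-06-25 08:14 DXL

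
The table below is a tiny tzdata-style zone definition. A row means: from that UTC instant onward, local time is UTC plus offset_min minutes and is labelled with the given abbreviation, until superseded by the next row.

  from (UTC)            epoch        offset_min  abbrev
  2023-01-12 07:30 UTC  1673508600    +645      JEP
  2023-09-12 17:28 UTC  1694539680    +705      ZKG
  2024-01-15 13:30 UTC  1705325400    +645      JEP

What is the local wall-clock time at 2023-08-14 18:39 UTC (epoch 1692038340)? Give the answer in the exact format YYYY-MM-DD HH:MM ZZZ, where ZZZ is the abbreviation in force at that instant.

2023-08-15 05:24 JEP

Query: 2023-08-14 18:39 UTC
Rule 1/3 (JEP, +10:45): 2023-01-12 07:30 UTC ≤ query < 2023-09-12 17:28 UTC
18·60 + 39 + 645 = 1764 min
1764 = 1·1440 + 324; 324 = 5·60 + 24 → 05:24, 2023-08-14 + 1 day = 2023-08-15
→ 2023-08-15 05:24 JEP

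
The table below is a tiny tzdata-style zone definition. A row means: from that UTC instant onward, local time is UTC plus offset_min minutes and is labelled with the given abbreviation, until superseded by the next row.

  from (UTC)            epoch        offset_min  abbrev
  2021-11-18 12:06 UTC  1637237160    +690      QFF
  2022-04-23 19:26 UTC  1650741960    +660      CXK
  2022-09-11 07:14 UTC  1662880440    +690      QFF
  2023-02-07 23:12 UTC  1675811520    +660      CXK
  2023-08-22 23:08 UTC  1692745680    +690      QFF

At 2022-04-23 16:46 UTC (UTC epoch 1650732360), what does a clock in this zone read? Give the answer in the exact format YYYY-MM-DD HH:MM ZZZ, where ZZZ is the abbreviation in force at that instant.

Query: 2022-04-23 16:46 UTC
Rule 1/5 (QFF, +11:30): 2021-11-18 12:06 UTC ≤ query < 2022-04-23 19:26 UTC
16·60 + 46 + 690 = 1696 min
1696 = 1·1440 + 256; 256 = 4·60 + 16 → 04:16, 2022-04-23 + 1 day = 2022-04-24
→ 2022-04-24 04:16 QFF

2022-04-24 04:16 QFF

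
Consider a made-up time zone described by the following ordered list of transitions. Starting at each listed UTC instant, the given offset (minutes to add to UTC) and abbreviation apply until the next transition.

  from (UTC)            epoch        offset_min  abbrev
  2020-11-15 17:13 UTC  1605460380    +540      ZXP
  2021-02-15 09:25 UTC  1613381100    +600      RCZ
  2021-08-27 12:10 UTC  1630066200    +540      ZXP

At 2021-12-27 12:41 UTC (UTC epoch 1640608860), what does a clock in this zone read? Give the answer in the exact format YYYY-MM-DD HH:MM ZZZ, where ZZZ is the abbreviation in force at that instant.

Query: 2021-12-27 12:41 UTC
Rule 3/3 (ZXP, +09:00): 2021-08-27 12:10 UTC ≤ query < +∞
12·60 + 41 + 540 = 1301 min
1301 = 0·1440 + 1301; 1301 = 21·60 + 41 → 21:41, same day
→ 2021-12-27 21:41 ZXP

2021-12-27 21:41 ZXP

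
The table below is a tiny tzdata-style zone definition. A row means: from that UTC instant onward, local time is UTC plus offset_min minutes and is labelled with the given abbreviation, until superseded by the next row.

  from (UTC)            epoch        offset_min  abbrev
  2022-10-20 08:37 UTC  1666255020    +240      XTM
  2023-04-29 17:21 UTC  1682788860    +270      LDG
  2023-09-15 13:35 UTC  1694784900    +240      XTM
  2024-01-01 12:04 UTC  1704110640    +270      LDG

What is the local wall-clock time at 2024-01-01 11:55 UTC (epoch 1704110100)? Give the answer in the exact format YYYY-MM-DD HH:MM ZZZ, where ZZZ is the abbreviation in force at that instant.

2024-01-01 15:55 XTM

Query: 2024-01-01 11:55 UTC
Rule 3/4 (XTM, +04:00): 2023-09-15 13:35 UTC ≤ query < 2024-01-01 12:04 UTC
11·60 + 55 + 240 = 955 min
955 = 0·1440 + 955; 955 = 15·60 + 55 → 15:55, same day
→ 2024-01-01 15:55 XTM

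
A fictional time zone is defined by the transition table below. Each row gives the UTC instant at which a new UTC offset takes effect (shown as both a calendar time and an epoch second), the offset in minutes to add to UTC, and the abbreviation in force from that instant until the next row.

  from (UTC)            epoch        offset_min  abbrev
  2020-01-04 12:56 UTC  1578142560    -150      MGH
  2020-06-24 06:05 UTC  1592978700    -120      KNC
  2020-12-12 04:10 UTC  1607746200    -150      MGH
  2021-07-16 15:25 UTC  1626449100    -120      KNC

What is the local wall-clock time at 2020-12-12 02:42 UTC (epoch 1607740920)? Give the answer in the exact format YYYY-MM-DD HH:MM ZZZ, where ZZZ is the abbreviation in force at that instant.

2020-12-12 00:42 KNC

Query: 2020-12-12 02:42 UTC
Rule 2/4 (KNC, -02:00): 2020-06-24 06:05 UTC ≤ query < 2020-12-12 04:10 UTC
2·60 + 42 - 120 = 42 min
42 = 0·1440 + 42; 42 = 0·60 + 42 → 00:42, same day
→ 2020-12-12 00:42 KNC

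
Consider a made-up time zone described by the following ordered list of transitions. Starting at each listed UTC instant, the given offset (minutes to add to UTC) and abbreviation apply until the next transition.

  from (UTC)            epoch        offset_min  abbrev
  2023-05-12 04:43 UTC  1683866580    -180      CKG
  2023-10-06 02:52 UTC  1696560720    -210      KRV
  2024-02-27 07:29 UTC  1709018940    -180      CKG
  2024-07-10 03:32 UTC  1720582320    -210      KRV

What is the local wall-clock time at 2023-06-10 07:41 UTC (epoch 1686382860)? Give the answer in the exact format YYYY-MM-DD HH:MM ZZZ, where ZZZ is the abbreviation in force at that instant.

Query: 2023-06-10 07:41 UTC
Rule 1/4 (CKG, -03:00): 2023-05-12 04:43 UTC ≤ query < 2023-10-06 02:52 UTC
7·60 + 41 - 180 = 281 min
281 = 0·1440 + 281; 281 = 4·60 + 41 → 04:41, same day
→ 2023-06-10 04:41 CKG

2023-06-10 04:41 CKG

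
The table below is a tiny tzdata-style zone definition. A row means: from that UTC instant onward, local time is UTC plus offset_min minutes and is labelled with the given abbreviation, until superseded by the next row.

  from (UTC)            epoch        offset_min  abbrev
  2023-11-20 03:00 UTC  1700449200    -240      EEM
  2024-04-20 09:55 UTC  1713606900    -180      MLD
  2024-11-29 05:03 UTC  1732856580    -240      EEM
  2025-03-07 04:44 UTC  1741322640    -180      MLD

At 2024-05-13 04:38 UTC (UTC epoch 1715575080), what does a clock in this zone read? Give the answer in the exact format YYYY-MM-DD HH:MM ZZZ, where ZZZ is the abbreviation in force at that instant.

2024-05-13 01:38 MLD

Query: 2024-05-13 04:38 UTC
Rule 2/4 (MLD, -03:00): 2024-04-20 09:55 UTC ≤ query < 2024-11-29 05:03 UTC
4·60 + 38 - 180 = 98 min
98 = 0·1440 + 98; 98 = 1·60 + 38 → 01:38, same day
→ 2024-05-13 01:38 MLD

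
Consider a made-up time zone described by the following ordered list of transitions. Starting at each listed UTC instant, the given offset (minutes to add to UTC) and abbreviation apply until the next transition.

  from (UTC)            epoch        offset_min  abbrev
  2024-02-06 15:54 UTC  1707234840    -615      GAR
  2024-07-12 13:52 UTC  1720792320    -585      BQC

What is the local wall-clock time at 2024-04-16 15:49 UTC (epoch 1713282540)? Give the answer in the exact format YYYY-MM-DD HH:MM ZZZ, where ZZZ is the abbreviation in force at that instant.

2024-04-16 05:34 GAR

Query: 2024-04-16 15:49 UTC
Rule 1/2 (GAR, -10:15): 2024-02-06 15:54 UTC ≤ query < 2024-07-12 13:52 UTC
15·60 + 49 - 615 = 334 min
334 = 0·1440 + 334; 334 = 5·60 + 34 → 05:34, same day
→ 2024-04-16 05:34 GAR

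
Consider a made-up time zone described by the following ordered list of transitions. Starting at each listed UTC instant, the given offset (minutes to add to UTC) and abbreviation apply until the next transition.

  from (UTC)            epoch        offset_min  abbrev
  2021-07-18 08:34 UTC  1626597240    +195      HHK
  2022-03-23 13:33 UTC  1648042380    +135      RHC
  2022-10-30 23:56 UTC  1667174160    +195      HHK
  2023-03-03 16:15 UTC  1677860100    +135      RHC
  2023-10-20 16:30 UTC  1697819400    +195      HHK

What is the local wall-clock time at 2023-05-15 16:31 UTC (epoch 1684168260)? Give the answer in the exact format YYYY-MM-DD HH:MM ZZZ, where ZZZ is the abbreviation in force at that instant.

2023-05-15 18:46 RHC

Query: 2023-05-15 16:31 UTC
Rule 4/5 (RHC, +02:15): 2023-03-03 16:15 UTC ≤ query < 2023-10-20 16:30 UTC
16·60 + 31 + 135 = 1126 min
1126 = 0·1440 + 1126; 1126 = 18·60 + 46 → 18:46, same day
→ 2023-05-15 18:46 RHC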